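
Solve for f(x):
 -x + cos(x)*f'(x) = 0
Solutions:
 f(x) = C1 + Integral(x/cos(x), x)


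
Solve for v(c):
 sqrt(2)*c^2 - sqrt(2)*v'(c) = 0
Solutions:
 v(c) = C1 + c^3/3


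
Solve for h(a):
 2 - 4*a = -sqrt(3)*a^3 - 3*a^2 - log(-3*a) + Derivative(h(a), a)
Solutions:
 h(a) = C1 + sqrt(3)*a^4/4 + a^3 - 2*a^2 + a*log(-a) + a*(1 + log(3))


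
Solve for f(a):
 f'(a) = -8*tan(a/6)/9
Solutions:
 f(a) = C1 + 16*log(cos(a/6))/3


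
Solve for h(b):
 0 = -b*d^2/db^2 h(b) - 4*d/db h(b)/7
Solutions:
 h(b) = C1 + C2*b^(3/7)


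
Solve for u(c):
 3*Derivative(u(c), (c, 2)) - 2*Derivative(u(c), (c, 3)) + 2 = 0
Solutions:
 u(c) = C1 + C2*c + C3*exp(3*c/2) - c^2/3


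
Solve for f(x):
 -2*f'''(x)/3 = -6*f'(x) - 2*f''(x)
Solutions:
 f(x) = C1 + C2*exp(3*x*(1 - sqrt(5))/2) + C3*exp(3*x*(1 + sqrt(5))/2)


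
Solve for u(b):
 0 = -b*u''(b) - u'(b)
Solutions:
 u(b) = C1 + C2*log(b)


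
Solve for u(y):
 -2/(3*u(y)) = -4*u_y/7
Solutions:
 u(y) = -sqrt(C1 + 21*y)/3
 u(y) = sqrt(C1 + 21*y)/3


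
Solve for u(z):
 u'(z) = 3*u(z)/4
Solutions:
 u(z) = C1*exp(3*z/4)


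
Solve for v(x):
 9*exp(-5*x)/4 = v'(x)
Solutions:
 v(x) = C1 - 9*exp(-5*x)/20


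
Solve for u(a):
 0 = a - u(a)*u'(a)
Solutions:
 u(a) = -sqrt(C1 + a^2)
 u(a) = sqrt(C1 + a^2)


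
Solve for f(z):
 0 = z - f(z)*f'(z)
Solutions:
 f(z) = -sqrt(C1 + z^2)
 f(z) = sqrt(C1 + z^2)


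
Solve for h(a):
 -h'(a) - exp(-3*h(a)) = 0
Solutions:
 h(a) = log(C1 - 3*a)/3
 h(a) = log((-3^(1/3) - 3^(5/6)*I)*(C1 - a)^(1/3)/2)
 h(a) = log((-3^(1/3) + 3^(5/6)*I)*(C1 - a)^(1/3)/2)


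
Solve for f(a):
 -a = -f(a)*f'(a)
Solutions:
 f(a) = -sqrt(C1 + a^2)
 f(a) = sqrt(C1 + a^2)


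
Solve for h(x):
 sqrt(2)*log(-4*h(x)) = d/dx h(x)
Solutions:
 -sqrt(2)*Integral(1/(log(-_y) + 2*log(2)), (_y, h(x)))/2 = C1 - x


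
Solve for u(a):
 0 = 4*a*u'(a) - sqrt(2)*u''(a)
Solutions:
 u(a) = C1 + C2*erfi(2^(1/4)*a)


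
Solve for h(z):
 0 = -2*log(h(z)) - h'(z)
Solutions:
 li(h(z)) = C1 - 2*z


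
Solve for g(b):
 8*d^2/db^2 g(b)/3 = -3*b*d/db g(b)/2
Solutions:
 g(b) = C1 + C2*erf(3*sqrt(2)*b/8)


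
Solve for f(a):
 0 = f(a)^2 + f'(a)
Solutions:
 f(a) = 1/(C1 + a)


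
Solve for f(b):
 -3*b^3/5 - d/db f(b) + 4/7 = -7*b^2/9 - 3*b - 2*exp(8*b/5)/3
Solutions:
 f(b) = C1 - 3*b^4/20 + 7*b^3/27 + 3*b^2/2 + 4*b/7 + 5*exp(8*b/5)/12


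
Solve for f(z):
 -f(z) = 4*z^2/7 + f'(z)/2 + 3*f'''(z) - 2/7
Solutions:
 f(z) = C1*exp(-2^(1/3)*z*(-(18 + sqrt(326))^(1/3) + 2^(1/3)/(18 + sqrt(326))^(1/3))/12)*sin(2^(1/3)*sqrt(3)*z*(2^(1/3)/(18 + sqrt(326))^(1/3) + (18 + sqrt(326))^(1/3))/12) + C2*exp(-2^(1/3)*z*(-(18 + sqrt(326))^(1/3) + 2^(1/3)/(18 + sqrt(326))^(1/3))/12)*cos(2^(1/3)*sqrt(3)*z*(2^(1/3)/(18 + sqrt(326))^(1/3) + (18 + sqrt(326))^(1/3))/12) + C3*exp(2^(1/3)*z*(-(18 + sqrt(326))^(1/3) + 2^(1/3)/(18 + sqrt(326))^(1/3))/6) - 4*z^2/7 + 4*z/7


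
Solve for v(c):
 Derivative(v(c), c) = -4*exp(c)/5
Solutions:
 v(c) = C1 - 4*exp(c)/5


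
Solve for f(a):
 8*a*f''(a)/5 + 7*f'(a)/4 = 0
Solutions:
 f(a) = C1 + C2/a^(3/32)


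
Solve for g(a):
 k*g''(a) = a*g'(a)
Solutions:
 g(a) = C1 + C2*erf(sqrt(2)*a*sqrt(-1/k)/2)/sqrt(-1/k)


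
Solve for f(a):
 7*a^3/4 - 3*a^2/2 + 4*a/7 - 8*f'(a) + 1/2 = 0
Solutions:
 f(a) = C1 + 7*a^4/128 - a^3/16 + a^2/28 + a/16


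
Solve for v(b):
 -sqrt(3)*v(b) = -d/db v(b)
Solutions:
 v(b) = C1*exp(sqrt(3)*b)


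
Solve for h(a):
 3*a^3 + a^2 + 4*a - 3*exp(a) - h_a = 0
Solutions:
 h(a) = C1 + 3*a^4/4 + a^3/3 + 2*a^2 - 3*exp(a)


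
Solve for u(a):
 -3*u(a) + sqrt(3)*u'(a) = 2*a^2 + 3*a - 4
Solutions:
 u(a) = C1*exp(sqrt(3)*a) - 2*a^2/3 - a - 4*sqrt(3)*a/9 - sqrt(3)/3 + 8/9


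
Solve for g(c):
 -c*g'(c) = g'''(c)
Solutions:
 g(c) = C1 + Integral(C2*airyai(-c) + C3*airybi(-c), c)


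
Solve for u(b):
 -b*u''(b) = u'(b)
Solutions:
 u(b) = C1 + C2*log(b)


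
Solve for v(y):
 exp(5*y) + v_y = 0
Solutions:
 v(y) = C1 - exp(5*y)/5


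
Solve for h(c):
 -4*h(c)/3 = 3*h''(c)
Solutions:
 h(c) = C1*sin(2*c/3) + C2*cos(2*c/3)


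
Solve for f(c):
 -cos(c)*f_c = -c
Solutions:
 f(c) = C1 + Integral(c/cos(c), c)


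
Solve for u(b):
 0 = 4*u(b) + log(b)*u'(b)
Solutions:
 u(b) = C1*exp(-4*li(b))


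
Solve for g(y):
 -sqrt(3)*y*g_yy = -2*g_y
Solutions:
 g(y) = C1 + C2*y^(1 + 2*sqrt(3)/3)


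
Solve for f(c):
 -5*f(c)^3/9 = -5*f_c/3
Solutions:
 f(c) = -sqrt(6)*sqrt(-1/(C1 + c))/2
 f(c) = sqrt(6)*sqrt(-1/(C1 + c))/2


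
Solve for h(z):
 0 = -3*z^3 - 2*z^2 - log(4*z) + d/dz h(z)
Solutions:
 h(z) = C1 + 3*z^4/4 + 2*z^3/3 + z*log(z) - z + z*log(4)


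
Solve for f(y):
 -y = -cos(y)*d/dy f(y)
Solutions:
 f(y) = C1 + Integral(y/cos(y), y)


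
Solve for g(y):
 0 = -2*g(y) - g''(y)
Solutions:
 g(y) = C1*sin(sqrt(2)*y) + C2*cos(sqrt(2)*y)


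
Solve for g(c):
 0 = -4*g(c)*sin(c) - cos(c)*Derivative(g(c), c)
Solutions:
 g(c) = C1*cos(c)^4


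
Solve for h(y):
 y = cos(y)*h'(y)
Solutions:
 h(y) = C1 + Integral(y/cos(y), y)


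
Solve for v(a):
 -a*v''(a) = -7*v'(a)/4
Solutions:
 v(a) = C1 + C2*a^(11/4)


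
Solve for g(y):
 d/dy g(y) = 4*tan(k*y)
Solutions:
 g(y) = C1 + 4*Piecewise((-log(cos(k*y))/k, Ne(k, 0)), (0, True))


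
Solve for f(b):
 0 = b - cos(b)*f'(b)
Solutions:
 f(b) = C1 + Integral(b/cos(b), b)


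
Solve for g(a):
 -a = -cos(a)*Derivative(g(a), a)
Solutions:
 g(a) = C1 + Integral(a/cos(a), a)


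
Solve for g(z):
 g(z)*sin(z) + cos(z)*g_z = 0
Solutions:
 g(z) = C1*cos(z)


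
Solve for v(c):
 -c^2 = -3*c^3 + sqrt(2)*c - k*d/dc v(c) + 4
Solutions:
 v(c) = C1 - 3*c^4/(4*k) + c^3/(3*k) + sqrt(2)*c^2/(2*k) + 4*c/k


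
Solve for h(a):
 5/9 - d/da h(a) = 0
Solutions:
 h(a) = C1 + 5*a/9


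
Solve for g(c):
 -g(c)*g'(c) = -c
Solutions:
 g(c) = -sqrt(C1 + c^2)
 g(c) = sqrt(C1 + c^2)


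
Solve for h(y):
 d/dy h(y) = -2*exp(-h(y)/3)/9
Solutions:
 h(y) = 3*log(C1 - 2*y/27)


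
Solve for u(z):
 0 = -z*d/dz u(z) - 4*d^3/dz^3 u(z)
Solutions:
 u(z) = C1 + Integral(C2*airyai(-2^(1/3)*z/2) + C3*airybi(-2^(1/3)*z/2), z)


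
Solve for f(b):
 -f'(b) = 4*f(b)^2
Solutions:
 f(b) = 1/(C1 + 4*b)


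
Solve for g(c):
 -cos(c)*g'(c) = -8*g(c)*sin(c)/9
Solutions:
 g(c) = C1/cos(c)^(8/9)


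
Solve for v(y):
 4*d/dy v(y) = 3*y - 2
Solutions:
 v(y) = C1 + 3*y^2/8 - y/2


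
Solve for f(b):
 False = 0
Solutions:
 f(b) = C1 - 5*b*acos(-b/2)/7 + zoo*b - 5*sqrt(4 - b^2)/7


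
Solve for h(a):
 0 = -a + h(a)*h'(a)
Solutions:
 h(a) = -sqrt(C1 + a^2)
 h(a) = sqrt(C1 + a^2)


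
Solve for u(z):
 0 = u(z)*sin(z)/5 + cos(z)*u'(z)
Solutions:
 u(z) = C1*cos(z)^(1/5)


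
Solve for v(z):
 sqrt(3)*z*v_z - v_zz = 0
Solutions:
 v(z) = C1 + C2*erfi(sqrt(2)*3^(1/4)*z/2)


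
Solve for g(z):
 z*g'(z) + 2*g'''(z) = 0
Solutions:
 g(z) = C1 + Integral(C2*airyai(-2^(2/3)*z/2) + C3*airybi(-2^(2/3)*z/2), z)


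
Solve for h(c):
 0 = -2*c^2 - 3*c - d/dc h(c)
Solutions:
 h(c) = C1 - 2*c^3/3 - 3*c^2/2


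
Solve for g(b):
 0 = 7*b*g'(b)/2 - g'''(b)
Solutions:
 g(b) = C1 + Integral(C2*airyai(2^(2/3)*7^(1/3)*b/2) + C3*airybi(2^(2/3)*7^(1/3)*b/2), b)


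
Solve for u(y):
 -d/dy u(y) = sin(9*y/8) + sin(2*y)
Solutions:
 u(y) = C1 + 8*cos(9*y/8)/9 + cos(2*y)/2


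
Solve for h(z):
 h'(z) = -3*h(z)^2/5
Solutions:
 h(z) = 5/(C1 + 3*z)


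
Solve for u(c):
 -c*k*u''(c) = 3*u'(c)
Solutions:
 u(c) = C1 + c^(((re(k) - 3)*re(k) + im(k)^2)/(re(k)^2 + im(k)^2))*(C2*sin(3*log(c)*Abs(im(k))/(re(k)^2 + im(k)^2)) + C3*cos(3*log(c)*im(k)/(re(k)^2 + im(k)^2)))


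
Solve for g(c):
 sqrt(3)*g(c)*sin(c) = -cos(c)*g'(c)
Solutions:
 g(c) = C1*cos(c)^(sqrt(3))


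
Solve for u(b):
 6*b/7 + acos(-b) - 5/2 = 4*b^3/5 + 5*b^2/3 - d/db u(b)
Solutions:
 u(b) = C1 + b^4/5 + 5*b^3/9 - 3*b^2/7 - b*acos(-b) + 5*b/2 - sqrt(1 - b^2)


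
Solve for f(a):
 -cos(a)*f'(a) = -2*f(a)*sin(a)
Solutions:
 f(a) = C1/cos(a)^2


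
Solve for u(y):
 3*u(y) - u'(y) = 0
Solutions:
 u(y) = C1*exp(3*y)


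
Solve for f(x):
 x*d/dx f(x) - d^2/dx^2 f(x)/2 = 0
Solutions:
 f(x) = C1 + C2*erfi(x)


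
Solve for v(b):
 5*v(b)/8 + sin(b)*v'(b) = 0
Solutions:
 v(b) = C1*(cos(b) + 1)^(5/16)/(cos(b) - 1)^(5/16)


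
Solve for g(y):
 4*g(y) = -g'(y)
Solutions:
 g(y) = C1*exp(-4*y)


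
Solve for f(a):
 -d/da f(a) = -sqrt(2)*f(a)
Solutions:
 f(a) = C1*exp(sqrt(2)*a)


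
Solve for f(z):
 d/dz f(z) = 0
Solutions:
 f(z) = C1


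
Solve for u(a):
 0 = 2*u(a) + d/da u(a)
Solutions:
 u(a) = C1*exp(-2*a)


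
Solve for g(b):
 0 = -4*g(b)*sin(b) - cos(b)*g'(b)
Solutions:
 g(b) = C1*cos(b)^4


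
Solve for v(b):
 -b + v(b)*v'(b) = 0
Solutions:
 v(b) = -sqrt(C1 + b^2)
 v(b) = sqrt(C1 + b^2)


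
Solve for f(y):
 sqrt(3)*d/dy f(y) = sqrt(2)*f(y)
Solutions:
 f(y) = C1*exp(sqrt(6)*y/3)


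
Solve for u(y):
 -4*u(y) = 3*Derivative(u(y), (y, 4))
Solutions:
 u(y) = (C1*sin(3^(3/4)*y/3) + C2*cos(3^(3/4)*y/3))*exp(-3^(3/4)*y/3) + (C3*sin(3^(3/4)*y/3) + C4*cos(3^(3/4)*y/3))*exp(3^(3/4)*y/3)


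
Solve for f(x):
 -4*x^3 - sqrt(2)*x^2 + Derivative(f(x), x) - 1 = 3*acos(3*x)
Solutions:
 f(x) = C1 + x^4 + sqrt(2)*x^3/3 + 3*x*acos(3*x) + x - sqrt(1 - 9*x^2)


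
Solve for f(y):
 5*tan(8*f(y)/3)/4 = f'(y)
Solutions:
 f(y) = -3*asin(C1*exp(10*y/3))/8 + 3*pi/8
 f(y) = 3*asin(C1*exp(10*y/3))/8


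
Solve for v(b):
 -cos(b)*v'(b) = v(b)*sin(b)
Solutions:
 v(b) = C1*cos(b)


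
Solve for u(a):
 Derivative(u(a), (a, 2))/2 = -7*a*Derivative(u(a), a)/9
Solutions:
 u(a) = C1 + C2*erf(sqrt(7)*a/3)


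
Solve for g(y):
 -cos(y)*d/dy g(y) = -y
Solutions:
 g(y) = C1 + Integral(y/cos(y), y)


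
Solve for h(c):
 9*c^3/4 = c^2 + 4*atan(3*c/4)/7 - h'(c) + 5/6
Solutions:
 h(c) = C1 - 9*c^4/16 + c^3/3 + 4*c*atan(3*c/4)/7 + 5*c/6 - 8*log(9*c^2 + 16)/21


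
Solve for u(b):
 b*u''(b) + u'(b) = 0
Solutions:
 u(b) = C1 + C2*log(b)


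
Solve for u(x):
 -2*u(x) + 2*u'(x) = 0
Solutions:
 u(x) = C1*exp(x)


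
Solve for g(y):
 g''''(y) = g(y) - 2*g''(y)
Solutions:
 g(y) = C1*exp(-y*sqrt(-1 + sqrt(2))) + C2*exp(y*sqrt(-1 + sqrt(2))) + C3*sin(y*sqrt(1 + sqrt(2))) + C4*cos(y*sqrt(1 + sqrt(2)))


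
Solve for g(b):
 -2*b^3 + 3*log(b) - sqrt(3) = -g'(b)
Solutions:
 g(b) = C1 + b^4/2 - 3*b*log(b) + sqrt(3)*b + 3*b


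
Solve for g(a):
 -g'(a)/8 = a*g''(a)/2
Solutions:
 g(a) = C1 + C2*a^(3/4)


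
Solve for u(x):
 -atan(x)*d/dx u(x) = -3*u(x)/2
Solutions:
 u(x) = C1*exp(3*Integral(1/atan(x), x)/2)


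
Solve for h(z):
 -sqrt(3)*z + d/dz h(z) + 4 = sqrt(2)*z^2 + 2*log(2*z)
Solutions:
 h(z) = C1 + sqrt(2)*z^3/3 + sqrt(3)*z^2/2 + 2*z*log(z) - 6*z + z*log(4)


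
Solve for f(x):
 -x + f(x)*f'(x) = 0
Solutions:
 f(x) = -sqrt(C1 + x^2)
 f(x) = sqrt(C1 + x^2)


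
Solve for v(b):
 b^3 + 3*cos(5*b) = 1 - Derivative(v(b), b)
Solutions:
 v(b) = C1 - b^4/4 + b - 3*sin(5*b)/5


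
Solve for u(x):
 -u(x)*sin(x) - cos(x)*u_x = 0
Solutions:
 u(x) = C1*cos(x)


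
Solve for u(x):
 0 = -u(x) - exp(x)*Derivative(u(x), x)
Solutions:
 u(x) = C1*exp(exp(-x))


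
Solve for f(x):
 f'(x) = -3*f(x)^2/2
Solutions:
 f(x) = 2/(C1 + 3*x)


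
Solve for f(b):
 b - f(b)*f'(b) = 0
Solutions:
 f(b) = -sqrt(C1 + b^2)
 f(b) = sqrt(C1 + b^2)


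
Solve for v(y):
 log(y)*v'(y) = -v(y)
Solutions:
 v(y) = C1*exp(-li(y))


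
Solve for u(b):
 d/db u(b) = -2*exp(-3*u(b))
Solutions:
 u(b) = log(C1 - 6*b)/3
 u(b) = log((-3^(1/3) - 3^(5/6)*I)*(C1 - 2*b)^(1/3)/2)
 u(b) = log((-3^(1/3) + 3^(5/6)*I)*(C1 - 2*b)^(1/3)/2)


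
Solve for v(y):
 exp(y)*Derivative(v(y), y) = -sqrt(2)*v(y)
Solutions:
 v(y) = C1*exp(sqrt(2)*exp(-y))


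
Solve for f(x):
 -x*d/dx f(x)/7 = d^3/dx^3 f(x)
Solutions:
 f(x) = C1 + Integral(C2*airyai(-7^(2/3)*x/7) + C3*airybi(-7^(2/3)*x/7), x)


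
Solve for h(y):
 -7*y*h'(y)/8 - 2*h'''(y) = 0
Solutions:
 h(y) = C1 + Integral(C2*airyai(-2^(2/3)*7^(1/3)*y/4) + C3*airybi(-2^(2/3)*7^(1/3)*y/4), y)


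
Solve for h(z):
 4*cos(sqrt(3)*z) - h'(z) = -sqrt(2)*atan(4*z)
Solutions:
 h(z) = C1 + sqrt(2)*(z*atan(4*z) - log(16*z^2 + 1)/8) + 4*sqrt(3)*sin(sqrt(3)*z)/3


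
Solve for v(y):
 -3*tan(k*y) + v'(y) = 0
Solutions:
 v(y) = C1 + 3*Piecewise((-log(cos(k*y))/k, Ne(k, 0)), (0, True))


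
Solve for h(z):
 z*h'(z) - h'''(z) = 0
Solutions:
 h(z) = C1 + Integral(C2*airyai(z) + C3*airybi(z), z)


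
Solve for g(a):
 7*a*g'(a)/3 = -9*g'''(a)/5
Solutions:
 g(a) = C1 + Integral(C2*airyai(-35^(1/3)*a/3) + C3*airybi(-35^(1/3)*a/3), a)


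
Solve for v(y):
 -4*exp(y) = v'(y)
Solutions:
 v(y) = C1 - 4*exp(y)


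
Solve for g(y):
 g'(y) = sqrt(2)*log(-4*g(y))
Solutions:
 -sqrt(2)*Integral(1/(log(-_y) + 2*log(2)), (_y, g(y)))/2 = C1 - y


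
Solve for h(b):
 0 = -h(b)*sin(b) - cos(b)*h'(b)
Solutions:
 h(b) = C1*cos(b)


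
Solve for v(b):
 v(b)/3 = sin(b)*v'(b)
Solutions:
 v(b) = C1*(cos(b) - 1)^(1/6)/(cos(b) + 1)^(1/6)


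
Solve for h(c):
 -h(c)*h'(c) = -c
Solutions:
 h(c) = -sqrt(C1 + c^2)
 h(c) = sqrt(C1 + c^2)


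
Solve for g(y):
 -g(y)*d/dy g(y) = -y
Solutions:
 g(y) = -sqrt(C1 + y^2)
 g(y) = sqrt(C1 + y^2)


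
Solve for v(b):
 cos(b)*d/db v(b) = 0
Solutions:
 v(b) = C1


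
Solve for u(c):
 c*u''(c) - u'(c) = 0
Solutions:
 u(c) = C1 + C2*c^2


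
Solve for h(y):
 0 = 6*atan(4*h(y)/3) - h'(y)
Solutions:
 Integral(1/atan(4*_y/3), (_y, h(y))) = C1 + 6*y


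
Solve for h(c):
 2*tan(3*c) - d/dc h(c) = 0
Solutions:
 h(c) = C1 - 2*log(cos(3*c))/3


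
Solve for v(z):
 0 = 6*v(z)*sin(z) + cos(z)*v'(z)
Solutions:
 v(z) = C1*cos(z)^6


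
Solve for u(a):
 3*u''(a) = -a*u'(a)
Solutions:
 u(a) = C1 + C2*erf(sqrt(6)*a/6)


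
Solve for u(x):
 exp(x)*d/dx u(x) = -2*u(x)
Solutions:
 u(x) = C1*exp(2*exp(-x))


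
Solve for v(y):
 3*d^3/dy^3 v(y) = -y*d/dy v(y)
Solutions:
 v(y) = C1 + Integral(C2*airyai(-3^(2/3)*y/3) + C3*airybi(-3^(2/3)*y/3), y)


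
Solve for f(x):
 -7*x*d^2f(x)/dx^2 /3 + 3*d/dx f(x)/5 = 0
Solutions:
 f(x) = C1 + C2*x^(44/35)


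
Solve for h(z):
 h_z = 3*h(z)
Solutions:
 h(z) = C1*exp(3*z)


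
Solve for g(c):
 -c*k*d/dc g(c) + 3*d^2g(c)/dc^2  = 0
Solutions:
 g(c) = Piecewise((-sqrt(6)*sqrt(pi)*C1*erf(sqrt(6)*c*sqrt(-k)/6)/(2*sqrt(-k)) - C2, (k > 0) | (k < 0)), (-C1*c - C2, True))


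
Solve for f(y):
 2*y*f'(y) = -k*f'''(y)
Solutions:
 f(y) = C1 + Integral(C2*airyai(2^(1/3)*y*(-1/k)^(1/3)) + C3*airybi(2^(1/3)*y*(-1/k)^(1/3)), y)


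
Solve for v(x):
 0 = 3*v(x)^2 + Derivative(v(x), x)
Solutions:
 v(x) = 1/(C1 + 3*x)


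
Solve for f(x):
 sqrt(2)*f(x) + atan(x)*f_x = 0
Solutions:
 f(x) = C1*exp(-sqrt(2)*Integral(1/atan(x), x))


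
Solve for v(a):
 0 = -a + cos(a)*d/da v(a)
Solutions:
 v(a) = C1 + Integral(a/cos(a), a)


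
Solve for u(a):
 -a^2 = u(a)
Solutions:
 u(a) = -a^2


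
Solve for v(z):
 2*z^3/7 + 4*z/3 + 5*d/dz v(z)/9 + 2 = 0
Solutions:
 v(z) = C1 - 9*z^4/70 - 6*z^2/5 - 18*z/5


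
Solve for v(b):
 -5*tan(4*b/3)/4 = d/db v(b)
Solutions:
 v(b) = C1 + 15*log(cos(4*b/3))/16


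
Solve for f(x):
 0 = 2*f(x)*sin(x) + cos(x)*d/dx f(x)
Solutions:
 f(x) = C1*cos(x)^2


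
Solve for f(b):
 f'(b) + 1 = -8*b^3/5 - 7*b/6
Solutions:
 f(b) = C1 - 2*b^4/5 - 7*b^2/12 - b


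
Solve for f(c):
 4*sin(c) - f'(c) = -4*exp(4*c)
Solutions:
 f(c) = C1 + exp(4*c) - 4*cos(c)


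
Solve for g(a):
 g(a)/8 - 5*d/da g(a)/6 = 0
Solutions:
 g(a) = C1*exp(3*a/20)


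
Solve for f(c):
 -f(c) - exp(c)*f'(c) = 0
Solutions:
 f(c) = C1*exp(exp(-c))


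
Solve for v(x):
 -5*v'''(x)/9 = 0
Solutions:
 v(x) = C1 + C2*x + C3*x^2


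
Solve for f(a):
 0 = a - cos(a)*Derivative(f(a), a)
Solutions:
 f(a) = C1 + Integral(a/cos(a), a)


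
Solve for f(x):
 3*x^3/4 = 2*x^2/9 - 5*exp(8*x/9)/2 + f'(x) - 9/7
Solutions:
 f(x) = C1 + 3*x^4/16 - 2*x^3/27 + 9*x/7 + 45*exp(8*x/9)/16


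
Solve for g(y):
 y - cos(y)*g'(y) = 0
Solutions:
 g(y) = C1 + Integral(y/cos(y), y)


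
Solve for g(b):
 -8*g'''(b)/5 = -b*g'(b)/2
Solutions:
 g(b) = C1 + Integral(C2*airyai(2^(2/3)*5^(1/3)*b/4) + C3*airybi(2^(2/3)*5^(1/3)*b/4), b)


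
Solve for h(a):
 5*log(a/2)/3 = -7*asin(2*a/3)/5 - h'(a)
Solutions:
 h(a) = C1 - 5*a*log(a)/3 - 7*a*asin(2*a/3)/5 + 5*a*log(2)/3 + 5*a/3 - 7*sqrt(9 - 4*a^2)/10


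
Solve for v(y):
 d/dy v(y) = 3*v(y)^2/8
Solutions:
 v(y) = -8/(C1 + 3*y)


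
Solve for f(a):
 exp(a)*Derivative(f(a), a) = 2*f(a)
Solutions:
 f(a) = C1*exp(-2*exp(-a))


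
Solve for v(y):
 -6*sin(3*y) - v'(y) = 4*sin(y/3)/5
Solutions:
 v(y) = C1 + 12*cos(y/3)/5 + 2*cos(3*y)


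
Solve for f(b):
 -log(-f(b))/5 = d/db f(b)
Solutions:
 -li(-f(b)) = C1 - b/5


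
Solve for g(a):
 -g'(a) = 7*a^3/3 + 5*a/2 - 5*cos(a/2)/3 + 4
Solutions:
 g(a) = C1 - 7*a^4/12 - 5*a^2/4 - 4*a + 10*sin(a/2)/3


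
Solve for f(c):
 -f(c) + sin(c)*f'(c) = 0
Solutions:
 f(c) = C1*sqrt(cos(c) - 1)/sqrt(cos(c) + 1)


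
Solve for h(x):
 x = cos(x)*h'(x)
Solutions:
 h(x) = C1 + Integral(x/cos(x), x)


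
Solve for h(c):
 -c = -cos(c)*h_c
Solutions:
 h(c) = C1 + Integral(c/cos(c), c)


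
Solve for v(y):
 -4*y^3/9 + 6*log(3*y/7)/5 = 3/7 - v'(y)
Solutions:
 v(y) = C1 + y^4/9 - 6*y*log(y)/5 - 6*y*log(3)/5 + 57*y/35 + 6*y*log(7)/5


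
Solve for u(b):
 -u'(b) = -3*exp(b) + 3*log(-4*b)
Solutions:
 u(b) = C1 - 3*b*log(-b) + 3*b*(1 - 2*log(2)) + 3*exp(b)


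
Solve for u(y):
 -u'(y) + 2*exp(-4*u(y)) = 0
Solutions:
 u(y) = log(-I*(C1 + 8*y)^(1/4))
 u(y) = log(I*(C1 + 8*y)^(1/4))
 u(y) = log(-(C1 + 8*y)^(1/4))
 u(y) = log(C1 + 8*y)/4


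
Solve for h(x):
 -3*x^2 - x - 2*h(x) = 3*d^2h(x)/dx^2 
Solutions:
 h(x) = C1*sin(sqrt(6)*x/3) + C2*cos(sqrt(6)*x/3) - 3*x^2/2 - x/2 + 9/2


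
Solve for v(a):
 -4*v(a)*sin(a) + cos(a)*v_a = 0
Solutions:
 v(a) = C1/cos(a)^4


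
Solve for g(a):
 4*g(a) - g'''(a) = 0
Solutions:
 g(a) = C3*exp(2^(2/3)*a) + (C1*sin(2^(2/3)*sqrt(3)*a/2) + C2*cos(2^(2/3)*sqrt(3)*a/2))*exp(-2^(2/3)*a/2)


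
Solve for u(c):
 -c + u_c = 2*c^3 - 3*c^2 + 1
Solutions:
 u(c) = C1 + c^4/2 - c^3 + c^2/2 + c


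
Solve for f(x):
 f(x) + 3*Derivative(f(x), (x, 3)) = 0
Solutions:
 f(x) = C3*exp(-3^(2/3)*x/3) + (C1*sin(3^(1/6)*x/2) + C2*cos(3^(1/6)*x/2))*exp(3^(2/3)*x/6)


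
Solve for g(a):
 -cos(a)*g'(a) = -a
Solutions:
 g(a) = C1 + Integral(a/cos(a), a)


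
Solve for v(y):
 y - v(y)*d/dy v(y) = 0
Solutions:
 v(y) = -sqrt(C1 + y^2)
 v(y) = sqrt(C1 + y^2)


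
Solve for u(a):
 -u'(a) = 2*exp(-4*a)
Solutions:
 u(a) = C1 + exp(-4*a)/2


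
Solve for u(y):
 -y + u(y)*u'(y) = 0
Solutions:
 u(y) = -sqrt(C1 + y^2)
 u(y) = sqrt(C1 + y^2)


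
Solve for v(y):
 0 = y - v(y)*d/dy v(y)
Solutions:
 v(y) = -sqrt(C1 + y^2)
 v(y) = sqrt(C1 + y^2)


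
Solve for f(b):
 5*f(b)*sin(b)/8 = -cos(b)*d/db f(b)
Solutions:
 f(b) = C1*cos(b)^(5/8)


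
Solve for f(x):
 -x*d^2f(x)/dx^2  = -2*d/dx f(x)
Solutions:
 f(x) = C1 + C2*x^3


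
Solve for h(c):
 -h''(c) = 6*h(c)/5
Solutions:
 h(c) = C1*sin(sqrt(30)*c/5) + C2*cos(sqrt(30)*c/5)


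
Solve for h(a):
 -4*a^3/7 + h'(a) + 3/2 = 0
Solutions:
 h(a) = C1 + a^4/7 - 3*a/2


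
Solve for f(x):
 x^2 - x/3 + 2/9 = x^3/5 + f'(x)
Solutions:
 f(x) = C1 - x^4/20 + x^3/3 - x^2/6 + 2*x/9


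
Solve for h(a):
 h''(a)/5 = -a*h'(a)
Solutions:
 h(a) = C1 + C2*erf(sqrt(10)*a/2)


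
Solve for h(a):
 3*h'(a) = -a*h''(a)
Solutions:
 h(a) = C1 + C2/a^2


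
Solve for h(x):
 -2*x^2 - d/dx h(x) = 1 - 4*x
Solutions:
 h(x) = C1 - 2*x^3/3 + 2*x^2 - x


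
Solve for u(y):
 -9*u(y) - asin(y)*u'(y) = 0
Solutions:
 u(y) = C1*exp(-9*Integral(1/asin(y), y))


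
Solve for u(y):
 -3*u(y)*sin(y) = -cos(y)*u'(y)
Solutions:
 u(y) = C1/cos(y)^3


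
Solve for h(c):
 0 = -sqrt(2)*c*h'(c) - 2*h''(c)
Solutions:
 h(c) = C1 + C2*erf(2^(1/4)*c/2)


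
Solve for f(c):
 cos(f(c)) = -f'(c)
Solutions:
 f(c) = pi - asin((C1 + exp(2*c))/(C1 - exp(2*c)))
 f(c) = asin((C1 + exp(2*c))/(C1 - exp(2*c)))


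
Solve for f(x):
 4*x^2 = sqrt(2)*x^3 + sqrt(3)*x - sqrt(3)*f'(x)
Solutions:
 f(x) = C1 + sqrt(6)*x^4/12 - 4*sqrt(3)*x^3/9 + x^2/2


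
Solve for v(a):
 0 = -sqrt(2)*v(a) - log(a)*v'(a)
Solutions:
 v(a) = C1*exp(-sqrt(2)*li(a))


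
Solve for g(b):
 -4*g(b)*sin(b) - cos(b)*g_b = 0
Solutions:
 g(b) = C1*cos(b)^4


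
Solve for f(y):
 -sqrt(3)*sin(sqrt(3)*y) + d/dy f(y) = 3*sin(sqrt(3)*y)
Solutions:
 f(y) = C1 - sqrt(3)*cos(sqrt(3)*y) - cos(sqrt(3)*y)


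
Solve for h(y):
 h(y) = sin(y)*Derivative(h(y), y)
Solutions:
 h(y) = C1*sqrt(cos(y) - 1)/sqrt(cos(y) + 1)


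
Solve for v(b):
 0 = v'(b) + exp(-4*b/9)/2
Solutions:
 v(b) = C1 + 9*exp(-4*b/9)/8


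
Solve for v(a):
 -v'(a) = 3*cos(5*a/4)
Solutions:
 v(a) = C1 - 12*sin(5*a/4)/5


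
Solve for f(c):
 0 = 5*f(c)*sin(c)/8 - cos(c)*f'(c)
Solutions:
 f(c) = C1/cos(c)^(5/8)


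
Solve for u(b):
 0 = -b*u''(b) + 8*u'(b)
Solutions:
 u(b) = C1 + C2*b^9


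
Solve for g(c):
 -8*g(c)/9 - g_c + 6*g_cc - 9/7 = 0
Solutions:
 g(c) = C1*exp(c*(3 - sqrt(201))/36) + C2*exp(c*(3 + sqrt(201))/36) - 81/56


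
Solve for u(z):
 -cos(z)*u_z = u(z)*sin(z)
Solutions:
 u(z) = C1*cos(z)


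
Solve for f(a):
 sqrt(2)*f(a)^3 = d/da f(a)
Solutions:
 f(a) = -sqrt(2)*sqrt(-1/(C1 + sqrt(2)*a))/2
 f(a) = sqrt(2)*sqrt(-1/(C1 + sqrt(2)*a))/2


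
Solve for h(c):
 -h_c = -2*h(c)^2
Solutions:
 h(c) = -1/(C1 + 2*c)


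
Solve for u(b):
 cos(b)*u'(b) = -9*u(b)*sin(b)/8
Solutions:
 u(b) = C1*cos(b)^(9/8)


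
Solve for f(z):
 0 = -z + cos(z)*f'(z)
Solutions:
 f(z) = C1 + Integral(z/cos(z), z)


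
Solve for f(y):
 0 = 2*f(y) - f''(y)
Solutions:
 f(y) = C1*exp(-sqrt(2)*y) + C2*exp(sqrt(2)*y)


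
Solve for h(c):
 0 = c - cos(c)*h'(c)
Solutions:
 h(c) = C1 + Integral(c/cos(c), c)


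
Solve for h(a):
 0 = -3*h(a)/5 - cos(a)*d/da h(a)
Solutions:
 h(a) = C1*(sin(a) - 1)^(3/10)/(sin(a) + 1)^(3/10)


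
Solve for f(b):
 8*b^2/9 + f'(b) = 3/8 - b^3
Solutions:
 f(b) = C1 - b^4/4 - 8*b^3/27 + 3*b/8


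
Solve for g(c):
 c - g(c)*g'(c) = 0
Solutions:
 g(c) = -sqrt(C1 + c^2)
 g(c) = sqrt(C1 + c^2)


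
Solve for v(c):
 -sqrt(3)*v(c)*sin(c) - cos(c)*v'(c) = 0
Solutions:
 v(c) = C1*cos(c)^(sqrt(3))


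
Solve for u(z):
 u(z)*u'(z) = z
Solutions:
 u(z) = -sqrt(C1 + z^2)
 u(z) = sqrt(C1 + z^2)


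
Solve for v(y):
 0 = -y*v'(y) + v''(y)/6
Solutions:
 v(y) = C1 + C2*erfi(sqrt(3)*y)


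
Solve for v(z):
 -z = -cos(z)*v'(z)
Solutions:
 v(z) = C1 + Integral(z/cos(z), z)


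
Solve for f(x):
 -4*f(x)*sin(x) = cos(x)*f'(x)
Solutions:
 f(x) = C1*cos(x)^4


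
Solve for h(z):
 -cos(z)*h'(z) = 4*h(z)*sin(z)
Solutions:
 h(z) = C1*cos(z)^4


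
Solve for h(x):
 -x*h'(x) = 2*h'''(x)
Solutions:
 h(x) = C1 + Integral(C2*airyai(-2^(2/3)*x/2) + C3*airybi(-2^(2/3)*x/2), x)


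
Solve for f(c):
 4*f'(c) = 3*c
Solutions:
 f(c) = C1 + 3*c^2/8


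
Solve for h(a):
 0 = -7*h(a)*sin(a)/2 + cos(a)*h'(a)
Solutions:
 h(a) = C1/cos(a)^(7/2)


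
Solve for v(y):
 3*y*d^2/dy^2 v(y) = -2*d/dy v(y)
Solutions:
 v(y) = C1 + C2*y^(1/3)


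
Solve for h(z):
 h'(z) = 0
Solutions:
 h(z) = C1


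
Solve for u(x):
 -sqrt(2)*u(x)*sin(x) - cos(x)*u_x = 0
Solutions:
 u(x) = C1*cos(x)^(sqrt(2))


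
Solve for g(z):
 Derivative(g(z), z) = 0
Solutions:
 g(z) = C1


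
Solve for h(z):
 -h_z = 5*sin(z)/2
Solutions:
 h(z) = C1 + 5*cos(z)/2


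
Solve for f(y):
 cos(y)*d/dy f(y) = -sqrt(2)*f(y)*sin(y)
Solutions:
 f(y) = C1*cos(y)^(sqrt(2))


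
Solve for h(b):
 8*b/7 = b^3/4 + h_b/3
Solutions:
 h(b) = C1 - 3*b^4/16 + 12*b^2/7


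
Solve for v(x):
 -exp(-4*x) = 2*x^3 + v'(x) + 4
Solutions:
 v(x) = C1 - x^4/2 - 4*x + exp(-4*x)/4


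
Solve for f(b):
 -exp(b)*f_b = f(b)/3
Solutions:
 f(b) = C1*exp(exp(-b)/3)


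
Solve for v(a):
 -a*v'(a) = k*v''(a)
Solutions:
 v(a) = C1 + C2*sqrt(k)*erf(sqrt(2)*a*sqrt(1/k)/2)


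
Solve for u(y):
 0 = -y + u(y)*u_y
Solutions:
 u(y) = -sqrt(C1 + y^2)
 u(y) = sqrt(C1 + y^2)


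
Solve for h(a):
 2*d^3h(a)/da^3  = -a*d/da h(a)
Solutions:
 h(a) = C1 + Integral(C2*airyai(-2^(2/3)*a/2) + C3*airybi(-2^(2/3)*a/2), a)


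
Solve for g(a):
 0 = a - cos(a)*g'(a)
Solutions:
 g(a) = C1 + Integral(a/cos(a), a)


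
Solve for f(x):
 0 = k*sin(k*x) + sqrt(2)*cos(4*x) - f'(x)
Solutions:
 f(x) = C1 + sqrt(2)*sin(4*x)/4 - cos(k*x)


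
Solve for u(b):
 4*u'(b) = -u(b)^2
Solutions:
 u(b) = 4/(C1 + b)


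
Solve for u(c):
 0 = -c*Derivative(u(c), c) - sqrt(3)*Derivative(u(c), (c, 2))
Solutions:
 u(c) = C1 + C2*erf(sqrt(2)*3^(3/4)*c/6)


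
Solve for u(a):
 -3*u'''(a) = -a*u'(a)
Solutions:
 u(a) = C1 + Integral(C2*airyai(3^(2/3)*a/3) + C3*airybi(3^(2/3)*a/3), a)


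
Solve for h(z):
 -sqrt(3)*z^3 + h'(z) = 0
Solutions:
 h(z) = C1 + sqrt(3)*z^4/4


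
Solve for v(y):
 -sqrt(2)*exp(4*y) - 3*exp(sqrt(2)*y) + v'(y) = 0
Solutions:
 v(y) = C1 + sqrt(2)*exp(4*y)/4 + 3*sqrt(2)*exp(sqrt(2)*y)/2


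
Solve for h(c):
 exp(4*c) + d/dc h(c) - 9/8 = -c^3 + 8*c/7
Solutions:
 h(c) = C1 - c^4/4 + 4*c^2/7 + 9*c/8 - exp(4*c)/4


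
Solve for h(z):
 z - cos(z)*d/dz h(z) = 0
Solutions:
 h(z) = C1 + Integral(z/cos(z), z)


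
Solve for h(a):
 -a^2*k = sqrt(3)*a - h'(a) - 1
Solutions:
 h(a) = C1 + a^3*k/3 + sqrt(3)*a^2/2 - a


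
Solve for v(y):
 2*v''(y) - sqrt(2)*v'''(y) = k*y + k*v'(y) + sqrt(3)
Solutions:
 v(y) = C1 + C2*exp(sqrt(2)*y*(1 - sqrt(-sqrt(2)*k + 1))/2) + C3*exp(sqrt(2)*y*(sqrt(-sqrt(2)*k + 1) + 1)/2) - y^2/2 - 2*y/k - sqrt(3)*y/k


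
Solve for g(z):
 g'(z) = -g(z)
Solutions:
 g(z) = C1*exp(-z)


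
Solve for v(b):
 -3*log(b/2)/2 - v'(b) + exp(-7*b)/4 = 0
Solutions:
 v(b) = C1 - 3*b*log(b)/2 + 3*b*(log(2) + 1)/2 - exp(-7*b)/28


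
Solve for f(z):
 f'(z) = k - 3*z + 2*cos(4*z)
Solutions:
 f(z) = C1 + k*z - 3*z^2/2 + sin(4*z)/2


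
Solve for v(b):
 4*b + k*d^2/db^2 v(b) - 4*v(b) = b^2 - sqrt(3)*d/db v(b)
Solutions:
 v(b) = C1*exp(b*(sqrt(16*k + 3) - sqrt(3))/(2*k)) + C2*exp(-b*(sqrt(16*k + 3) + sqrt(3))/(2*k)) - b^2/4 - sqrt(3)*b/8 + b - k/8 - 3/32 + sqrt(3)/4


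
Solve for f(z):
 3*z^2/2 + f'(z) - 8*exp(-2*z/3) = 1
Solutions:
 f(z) = C1 - z^3/2 + z - 12*exp(-2*z/3)


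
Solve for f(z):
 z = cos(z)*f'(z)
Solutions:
 f(z) = C1 + Integral(z/cos(z), z)


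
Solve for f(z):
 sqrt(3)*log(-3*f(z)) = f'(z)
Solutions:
 -sqrt(3)*Integral(1/(log(-_y) + log(3)), (_y, f(z)))/3 = C1 - z


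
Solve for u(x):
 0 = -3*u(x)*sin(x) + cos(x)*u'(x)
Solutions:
 u(x) = C1/cos(x)^3


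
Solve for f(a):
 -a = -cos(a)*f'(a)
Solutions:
 f(a) = C1 + Integral(a/cos(a), a)


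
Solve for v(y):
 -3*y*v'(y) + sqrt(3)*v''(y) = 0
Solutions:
 v(y) = C1 + C2*erfi(sqrt(2)*3^(1/4)*y/2)


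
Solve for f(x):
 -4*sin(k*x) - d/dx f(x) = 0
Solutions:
 f(x) = C1 + 4*cos(k*x)/k


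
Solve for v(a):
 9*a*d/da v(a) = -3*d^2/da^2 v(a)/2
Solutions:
 v(a) = C1 + C2*erf(sqrt(3)*a)


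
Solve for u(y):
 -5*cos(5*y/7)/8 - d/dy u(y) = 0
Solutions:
 u(y) = C1 - 7*sin(5*y/7)/8


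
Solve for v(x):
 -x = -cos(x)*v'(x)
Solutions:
 v(x) = C1 + Integral(x/cos(x), x)


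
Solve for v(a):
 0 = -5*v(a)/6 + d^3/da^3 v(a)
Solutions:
 v(a) = C3*exp(5^(1/3)*6^(2/3)*a/6) + (C1*sin(2^(2/3)*3^(1/6)*5^(1/3)*a/4) + C2*cos(2^(2/3)*3^(1/6)*5^(1/3)*a/4))*exp(-5^(1/3)*6^(2/3)*a/12)


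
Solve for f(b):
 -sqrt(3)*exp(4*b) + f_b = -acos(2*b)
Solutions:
 f(b) = C1 - b*acos(2*b) + sqrt(1 - 4*b^2)/2 + sqrt(3)*exp(4*b)/4


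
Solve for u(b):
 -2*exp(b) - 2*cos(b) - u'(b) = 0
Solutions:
 u(b) = C1 - 2*exp(b) - 2*sin(b)


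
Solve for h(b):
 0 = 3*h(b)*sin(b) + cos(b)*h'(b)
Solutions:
 h(b) = C1*cos(b)^3


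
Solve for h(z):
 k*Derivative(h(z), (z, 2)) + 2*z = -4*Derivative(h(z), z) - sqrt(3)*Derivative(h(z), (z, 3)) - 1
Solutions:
 h(z) = C1 + C2*exp(sqrt(3)*z*(-k + sqrt(k^2 - 16*sqrt(3)))/6) + C3*exp(-sqrt(3)*z*(k + sqrt(k^2 - 16*sqrt(3)))/6) + k*z/8 - z^2/4 - z/4


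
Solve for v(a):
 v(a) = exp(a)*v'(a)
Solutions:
 v(a) = C1*exp(-exp(-a))


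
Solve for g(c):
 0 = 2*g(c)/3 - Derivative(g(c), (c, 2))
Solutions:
 g(c) = C1*exp(-sqrt(6)*c/3) + C2*exp(sqrt(6)*c/3)


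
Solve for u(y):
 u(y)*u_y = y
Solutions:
 u(y) = -sqrt(C1 + y^2)
 u(y) = sqrt(C1 + y^2)


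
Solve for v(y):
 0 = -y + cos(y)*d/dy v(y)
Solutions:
 v(y) = C1 + Integral(y/cos(y), y)


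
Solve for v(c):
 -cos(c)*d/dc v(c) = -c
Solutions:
 v(c) = C1 + Integral(c/cos(c), c)


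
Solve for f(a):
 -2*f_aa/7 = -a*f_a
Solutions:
 f(a) = C1 + C2*erfi(sqrt(7)*a/2)


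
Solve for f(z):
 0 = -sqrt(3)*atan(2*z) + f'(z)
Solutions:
 f(z) = C1 + sqrt(3)*(z*atan(2*z) - log(4*z^2 + 1)/4)


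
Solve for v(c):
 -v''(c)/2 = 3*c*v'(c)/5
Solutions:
 v(c) = C1 + C2*erf(sqrt(15)*c/5)


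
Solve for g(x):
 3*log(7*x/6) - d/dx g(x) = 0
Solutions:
 g(x) = C1 + 3*x*log(x) - 3*x + x*log(343/216)


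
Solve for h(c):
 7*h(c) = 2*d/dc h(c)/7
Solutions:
 h(c) = C1*exp(49*c/2)


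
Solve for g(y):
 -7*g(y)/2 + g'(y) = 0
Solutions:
 g(y) = C1*exp(7*y/2)


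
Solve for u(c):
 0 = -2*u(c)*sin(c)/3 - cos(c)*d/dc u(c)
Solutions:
 u(c) = C1*cos(c)^(2/3)


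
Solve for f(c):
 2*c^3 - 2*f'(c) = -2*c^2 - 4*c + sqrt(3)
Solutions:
 f(c) = C1 + c^4/4 + c^3/3 + c^2 - sqrt(3)*c/2


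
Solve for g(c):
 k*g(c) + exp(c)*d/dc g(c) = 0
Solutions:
 g(c) = C1*exp(k*exp(-c))


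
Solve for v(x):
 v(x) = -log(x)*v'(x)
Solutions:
 v(x) = C1*exp(-li(x))


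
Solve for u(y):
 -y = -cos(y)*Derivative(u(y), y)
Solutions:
 u(y) = C1 + Integral(y/cos(y), y)


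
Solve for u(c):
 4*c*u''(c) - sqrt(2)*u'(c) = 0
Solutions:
 u(c) = C1 + C2*c^(sqrt(2)/4 + 1)


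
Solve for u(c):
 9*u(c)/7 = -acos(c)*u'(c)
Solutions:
 u(c) = C1*exp(-9*Integral(1/acos(c), c)/7)


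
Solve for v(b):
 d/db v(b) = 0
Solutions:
 v(b) = C1


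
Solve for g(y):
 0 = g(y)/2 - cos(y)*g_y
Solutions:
 g(y) = C1*(sin(y) + 1)^(1/4)/(sin(y) - 1)^(1/4)


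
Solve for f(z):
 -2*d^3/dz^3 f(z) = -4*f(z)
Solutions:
 f(z) = C3*exp(2^(1/3)*z) + (C1*sin(2^(1/3)*sqrt(3)*z/2) + C2*cos(2^(1/3)*sqrt(3)*z/2))*exp(-2^(1/3)*z/2)


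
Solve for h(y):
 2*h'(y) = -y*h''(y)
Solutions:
 h(y) = C1 + C2/y


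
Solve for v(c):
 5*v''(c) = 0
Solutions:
 v(c) = C1 + C2*c


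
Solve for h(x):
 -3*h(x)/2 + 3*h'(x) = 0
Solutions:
 h(x) = C1*exp(x/2)


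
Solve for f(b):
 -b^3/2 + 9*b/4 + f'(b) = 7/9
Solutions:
 f(b) = C1 + b^4/8 - 9*b^2/8 + 7*b/9


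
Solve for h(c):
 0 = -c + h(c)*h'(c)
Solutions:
 h(c) = -sqrt(C1 + c^2)
 h(c) = sqrt(C1 + c^2)


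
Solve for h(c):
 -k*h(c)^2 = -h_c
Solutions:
 h(c) = -1/(C1 + c*k)


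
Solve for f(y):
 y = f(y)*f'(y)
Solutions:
 f(y) = -sqrt(C1 + y^2)
 f(y) = sqrt(C1 + y^2)


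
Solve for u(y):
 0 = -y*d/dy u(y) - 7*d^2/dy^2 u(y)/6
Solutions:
 u(y) = C1 + C2*erf(sqrt(21)*y/7)


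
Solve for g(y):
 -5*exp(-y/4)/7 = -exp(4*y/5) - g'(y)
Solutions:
 g(y) = C1 - 5*exp(4*y/5)/4 - 20*exp(-y/4)/7


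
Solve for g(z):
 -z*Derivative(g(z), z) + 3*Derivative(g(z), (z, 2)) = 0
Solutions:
 g(z) = C1 + C2*erfi(sqrt(6)*z/6)


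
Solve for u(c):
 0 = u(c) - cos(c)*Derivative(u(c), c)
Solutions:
 u(c) = C1*sqrt(sin(c) + 1)/sqrt(sin(c) - 1)


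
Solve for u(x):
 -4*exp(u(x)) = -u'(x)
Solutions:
 u(x) = log(-1/(C1 + 4*x))


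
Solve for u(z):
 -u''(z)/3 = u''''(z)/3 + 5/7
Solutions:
 u(z) = C1 + C2*z + C3*sin(z) + C4*cos(z) - 15*z^2/14


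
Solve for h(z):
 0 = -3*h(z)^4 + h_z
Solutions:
 h(z) = (-1/(C1 + 9*z))^(1/3)
 h(z) = (-1/(C1 + 3*z))^(1/3)*(-3^(2/3) - 3*3^(1/6)*I)/6
 h(z) = (-1/(C1 + 3*z))^(1/3)*(-3^(2/3) + 3*3^(1/6)*I)/6


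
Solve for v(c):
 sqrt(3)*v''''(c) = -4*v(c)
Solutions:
 v(c) = (C1*sin(3^(7/8)*c/3) + C2*cos(3^(7/8)*c/3))*exp(-3^(7/8)*c/3) + (C3*sin(3^(7/8)*c/3) + C4*cos(3^(7/8)*c/3))*exp(3^(7/8)*c/3)


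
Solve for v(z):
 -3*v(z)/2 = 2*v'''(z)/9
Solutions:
 v(z) = C3*exp(-3*2^(1/3)*z/2) + (C1*sin(3*2^(1/3)*sqrt(3)*z/4) + C2*cos(3*2^(1/3)*sqrt(3)*z/4))*exp(3*2^(1/3)*z/4)


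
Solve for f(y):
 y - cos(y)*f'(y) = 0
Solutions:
 f(y) = C1 + Integral(y/cos(y), y)


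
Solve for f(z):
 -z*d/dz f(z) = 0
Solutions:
 f(z) = C1


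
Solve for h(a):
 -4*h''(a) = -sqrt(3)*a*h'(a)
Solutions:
 h(a) = C1 + C2*erfi(sqrt(2)*3^(1/4)*a/4)


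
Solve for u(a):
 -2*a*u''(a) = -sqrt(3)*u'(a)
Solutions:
 u(a) = C1 + C2*a^(sqrt(3)/2 + 1)


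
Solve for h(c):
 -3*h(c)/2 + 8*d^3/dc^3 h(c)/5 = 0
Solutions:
 h(c) = C3*exp(15^(1/3)*2^(2/3)*c/4) + (C1*sin(2^(2/3)*3^(5/6)*5^(1/3)*c/8) + C2*cos(2^(2/3)*3^(5/6)*5^(1/3)*c/8))*exp(-15^(1/3)*2^(2/3)*c/8)


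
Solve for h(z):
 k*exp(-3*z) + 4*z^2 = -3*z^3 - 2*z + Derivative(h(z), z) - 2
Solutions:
 h(z) = C1 - k*exp(-3*z)/3 + 3*z^4/4 + 4*z^3/3 + z^2 + 2*z


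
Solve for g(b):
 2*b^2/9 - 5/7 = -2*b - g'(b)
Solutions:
 g(b) = C1 - 2*b^3/27 - b^2 + 5*b/7


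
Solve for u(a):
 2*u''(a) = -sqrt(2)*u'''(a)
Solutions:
 u(a) = C1 + C2*a + C3*exp(-sqrt(2)*a)


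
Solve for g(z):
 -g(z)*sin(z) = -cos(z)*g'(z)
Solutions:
 g(z) = C1/cos(z)


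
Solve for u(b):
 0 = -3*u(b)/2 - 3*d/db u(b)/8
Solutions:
 u(b) = C1*exp(-4*b)


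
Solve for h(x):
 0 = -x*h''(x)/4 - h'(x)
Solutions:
 h(x) = C1 + C2/x^3


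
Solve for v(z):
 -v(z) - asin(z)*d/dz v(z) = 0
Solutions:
 v(z) = C1*exp(-Integral(1/asin(z), z))


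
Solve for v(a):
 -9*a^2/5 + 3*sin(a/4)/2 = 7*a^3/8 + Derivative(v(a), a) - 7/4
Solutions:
 v(a) = C1 - 7*a^4/32 - 3*a^3/5 + 7*a/4 - 6*cos(a/4)


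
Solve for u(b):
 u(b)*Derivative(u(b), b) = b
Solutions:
 u(b) = -sqrt(C1 + b^2)
 u(b) = sqrt(C1 + b^2)


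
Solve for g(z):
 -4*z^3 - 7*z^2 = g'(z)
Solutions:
 g(z) = C1 - z^4 - 7*z^3/3


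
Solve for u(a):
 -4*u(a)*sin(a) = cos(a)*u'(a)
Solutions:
 u(a) = C1*cos(a)^4


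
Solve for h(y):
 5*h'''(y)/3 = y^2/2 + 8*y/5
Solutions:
 h(y) = C1 + C2*y + C3*y^2 + y^5/200 + y^4/25


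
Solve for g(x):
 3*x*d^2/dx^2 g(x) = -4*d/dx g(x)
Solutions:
 g(x) = C1 + C2/x^(1/3)


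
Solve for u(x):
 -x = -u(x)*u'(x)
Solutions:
 u(x) = -sqrt(C1 + x^2)
 u(x) = sqrt(C1 + x^2)


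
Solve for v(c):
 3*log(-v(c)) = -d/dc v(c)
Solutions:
 -li(-v(c)) = C1 - 3*c


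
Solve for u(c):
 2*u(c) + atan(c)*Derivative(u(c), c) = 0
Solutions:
 u(c) = C1*exp(-2*Integral(1/atan(c), c))


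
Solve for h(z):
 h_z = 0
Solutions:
 h(z) = C1


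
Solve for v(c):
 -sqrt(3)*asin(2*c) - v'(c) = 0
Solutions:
 v(c) = C1 - sqrt(3)*(c*asin(2*c) + sqrt(1 - 4*c^2)/2)


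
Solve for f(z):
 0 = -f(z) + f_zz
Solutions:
 f(z) = C1*exp(-z) + C2*exp(z)


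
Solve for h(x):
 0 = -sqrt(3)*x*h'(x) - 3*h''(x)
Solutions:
 h(x) = C1 + C2*erf(sqrt(2)*3^(3/4)*x/6)


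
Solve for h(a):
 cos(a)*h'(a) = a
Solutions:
 h(a) = C1 + Integral(a/cos(a), a)


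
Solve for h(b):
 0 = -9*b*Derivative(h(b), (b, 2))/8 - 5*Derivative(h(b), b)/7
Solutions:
 h(b) = C1 + C2*b^(23/63)


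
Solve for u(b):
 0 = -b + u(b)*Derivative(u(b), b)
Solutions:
 u(b) = -sqrt(C1 + b^2)
 u(b) = sqrt(C1 + b^2)


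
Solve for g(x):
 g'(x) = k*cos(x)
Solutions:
 g(x) = C1 + k*sin(x)


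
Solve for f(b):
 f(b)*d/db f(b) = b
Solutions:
 f(b) = -sqrt(C1 + b^2)
 f(b) = sqrt(C1 + b^2)


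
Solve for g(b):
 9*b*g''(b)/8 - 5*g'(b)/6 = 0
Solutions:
 g(b) = C1 + C2*b^(47/27)


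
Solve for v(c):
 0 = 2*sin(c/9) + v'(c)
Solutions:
 v(c) = C1 + 18*cos(c/9)


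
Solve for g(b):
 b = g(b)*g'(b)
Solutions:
 g(b) = -sqrt(C1 + b^2)
 g(b) = sqrt(C1 + b^2)


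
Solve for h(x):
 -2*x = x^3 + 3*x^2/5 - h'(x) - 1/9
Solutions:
 h(x) = C1 + x^4/4 + x^3/5 + x^2 - x/9


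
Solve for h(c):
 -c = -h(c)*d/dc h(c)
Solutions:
 h(c) = -sqrt(C1 + c^2)
 h(c) = sqrt(C1 + c^2)


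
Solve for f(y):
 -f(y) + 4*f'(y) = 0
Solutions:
 f(y) = C1*exp(y/4)


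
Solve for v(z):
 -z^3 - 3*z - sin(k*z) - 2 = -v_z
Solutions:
 v(z) = C1 + z^4/4 + 3*z^2/2 + 2*z - cos(k*z)/k


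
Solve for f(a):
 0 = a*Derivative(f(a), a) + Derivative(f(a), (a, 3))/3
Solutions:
 f(a) = C1 + Integral(C2*airyai(-3^(1/3)*a) + C3*airybi(-3^(1/3)*a), a)


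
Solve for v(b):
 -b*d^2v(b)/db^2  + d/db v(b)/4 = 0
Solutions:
 v(b) = C1 + C2*b^(5/4)


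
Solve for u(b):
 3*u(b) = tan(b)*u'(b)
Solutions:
 u(b) = C1*sin(b)^3


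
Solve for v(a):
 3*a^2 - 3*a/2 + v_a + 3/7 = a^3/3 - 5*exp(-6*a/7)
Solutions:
 v(a) = C1 + a^4/12 - a^3 + 3*a^2/4 - 3*a/7 + 35*exp(-6*a/7)/6


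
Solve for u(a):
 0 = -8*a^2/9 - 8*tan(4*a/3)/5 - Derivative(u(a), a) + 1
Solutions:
 u(a) = C1 - 8*a^3/27 + a + 6*log(cos(4*a/3))/5


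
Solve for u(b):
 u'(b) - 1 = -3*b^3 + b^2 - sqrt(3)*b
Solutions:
 u(b) = C1 - 3*b^4/4 + b^3/3 - sqrt(3)*b^2/2 + b


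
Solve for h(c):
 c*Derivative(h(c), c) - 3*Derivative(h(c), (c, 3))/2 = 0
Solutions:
 h(c) = C1 + Integral(C2*airyai(2^(1/3)*3^(2/3)*c/3) + C3*airybi(2^(1/3)*3^(2/3)*c/3), c)


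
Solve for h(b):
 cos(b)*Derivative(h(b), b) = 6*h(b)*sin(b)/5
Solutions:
 h(b) = C1/cos(b)^(6/5)


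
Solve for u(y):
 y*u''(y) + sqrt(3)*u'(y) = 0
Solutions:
 u(y) = C1 + C2*y^(1 - sqrt(3))


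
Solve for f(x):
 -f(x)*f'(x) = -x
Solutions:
 f(x) = -sqrt(C1 + x^2)
 f(x) = sqrt(C1 + x^2)


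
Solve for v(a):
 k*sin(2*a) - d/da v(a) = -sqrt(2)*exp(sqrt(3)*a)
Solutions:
 v(a) = C1 - k*cos(2*a)/2 + sqrt(6)*exp(sqrt(3)*a)/3


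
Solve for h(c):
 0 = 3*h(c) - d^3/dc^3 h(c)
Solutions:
 h(c) = C3*exp(3^(1/3)*c) + (C1*sin(3^(5/6)*c/2) + C2*cos(3^(5/6)*c/2))*exp(-3^(1/3)*c/2)


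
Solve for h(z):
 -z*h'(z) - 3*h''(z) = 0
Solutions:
 h(z) = C1 + C2*erf(sqrt(6)*z/6)


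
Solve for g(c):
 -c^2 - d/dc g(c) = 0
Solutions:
 g(c) = C1 - c^3/3


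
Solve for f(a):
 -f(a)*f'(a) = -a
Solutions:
 f(a) = -sqrt(C1 + a^2)
 f(a) = sqrt(C1 + a^2)


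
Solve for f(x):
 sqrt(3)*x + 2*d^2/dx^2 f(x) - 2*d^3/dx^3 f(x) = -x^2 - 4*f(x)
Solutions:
 f(x) = C1*exp(x*(-(3*sqrt(87) + 28)^(1/3) - 1/(3*sqrt(87) + 28)^(1/3) + 2)/6)*sin(sqrt(3)*x*(-(3*sqrt(87) + 28)^(1/3) + (3*sqrt(87) + 28)^(-1/3))/6) + C2*exp(x*(-(3*sqrt(87) + 28)^(1/3) - 1/(3*sqrt(87) + 28)^(1/3) + 2)/6)*cos(sqrt(3)*x*(-(3*sqrt(87) + 28)^(1/3) + (3*sqrt(87) + 28)^(-1/3))/6) + C3*exp(x*((3*sqrt(87) + 28)^(-1/3) + 1 + (3*sqrt(87) + 28)^(1/3))/3) - x^2/4 - sqrt(3)*x/4 + 1/4


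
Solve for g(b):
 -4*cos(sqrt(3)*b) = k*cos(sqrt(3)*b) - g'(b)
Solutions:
 g(b) = C1 + sqrt(3)*k*sin(sqrt(3)*b)/3 + 4*sqrt(3)*sin(sqrt(3)*b)/3


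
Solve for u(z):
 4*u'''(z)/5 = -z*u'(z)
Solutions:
 u(z) = C1 + Integral(C2*airyai(-10^(1/3)*z/2) + C3*airybi(-10^(1/3)*z/2), z)
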